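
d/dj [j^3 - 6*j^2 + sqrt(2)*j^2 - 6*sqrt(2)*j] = 3*j^2 - 12*j + 2*sqrt(2)*j - 6*sqrt(2)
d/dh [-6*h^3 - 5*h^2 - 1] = 2*h*(-9*h - 5)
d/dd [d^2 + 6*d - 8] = 2*d + 6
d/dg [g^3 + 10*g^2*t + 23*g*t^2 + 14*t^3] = 3*g^2 + 20*g*t + 23*t^2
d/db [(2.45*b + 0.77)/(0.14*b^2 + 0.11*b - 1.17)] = (0.343*b^2 + 0.2695*b - (0.28*b + 0.11)*(2.45*b + 0.77) - 2.8665)/(0.14*b^2 + 0.11*b - 1.17)^2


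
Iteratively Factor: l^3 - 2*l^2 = (l)*(l^2 - 2*l) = l^2*(l - 2)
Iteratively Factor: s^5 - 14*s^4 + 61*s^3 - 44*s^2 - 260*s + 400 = (s - 2)*(s^4 - 12*s^3 + 37*s^2 + 30*s - 200) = (s - 5)*(s - 2)*(s^3 - 7*s^2 + 2*s + 40) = (s - 5)*(s - 4)*(s - 2)*(s^2 - 3*s - 10) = (s - 5)*(s - 4)*(s - 2)*(s + 2)*(s - 5)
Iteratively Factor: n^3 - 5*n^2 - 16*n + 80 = (n + 4)*(n^2 - 9*n + 20) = (n - 4)*(n + 4)*(n - 5)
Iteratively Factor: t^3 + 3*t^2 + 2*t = (t)*(t^2 + 3*t + 2) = t*(t + 1)*(t + 2)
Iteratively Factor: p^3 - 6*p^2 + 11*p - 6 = (p - 3)*(p^2 - 3*p + 2) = (p - 3)*(p - 2)*(p - 1)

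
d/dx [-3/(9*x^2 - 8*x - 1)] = 6*(9*x - 4)/(-9*x^2 + 8*x + 1)^2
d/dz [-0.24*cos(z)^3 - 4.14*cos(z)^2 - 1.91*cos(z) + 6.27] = (0.72*cos(z)^2 + 8.28*cos(z) + 1.91)*sin(z)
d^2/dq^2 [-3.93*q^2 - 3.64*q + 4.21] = -7.86000000000000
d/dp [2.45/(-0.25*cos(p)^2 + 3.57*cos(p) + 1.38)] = (8.7465 - 1.225*cos(p))*sin(p)/(-0.25*cos(p)^2 + 3.57*cos(p) + 1.38)^2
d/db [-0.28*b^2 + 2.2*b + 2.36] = 2.2 - 0.56*b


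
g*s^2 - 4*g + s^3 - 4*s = (g + s)*(s - 2)*(s + 2)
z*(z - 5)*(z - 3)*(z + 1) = z^4 - 7*z^3 + 7*z^2 + 15*z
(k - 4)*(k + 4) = k^2 - 16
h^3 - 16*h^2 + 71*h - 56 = (h - 8)*(h - 7)*(h - 1)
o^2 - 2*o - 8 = (o - 4)*(o + 2)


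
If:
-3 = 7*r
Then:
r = -3/7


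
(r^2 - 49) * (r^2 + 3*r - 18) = r^4 + 3*r^3 - 67*r^2 - 147*r + 882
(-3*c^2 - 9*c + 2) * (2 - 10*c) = 30*c^3 + 84*c^2 - 38*c + 4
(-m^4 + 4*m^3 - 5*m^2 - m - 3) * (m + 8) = -m^5 - 4*m^4 + 27*m^3 - 41*m^2 - 11*m - 24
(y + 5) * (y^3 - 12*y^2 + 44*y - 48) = y^4 - 7*y^3 - 16*y^2 + 172*y - 240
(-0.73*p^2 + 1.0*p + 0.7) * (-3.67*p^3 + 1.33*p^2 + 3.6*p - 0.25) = 2.6791*p^5 - 4.6409*p^4 - 3.867*p^3 + 4.7135*p^2 + 2.27*p - 0.175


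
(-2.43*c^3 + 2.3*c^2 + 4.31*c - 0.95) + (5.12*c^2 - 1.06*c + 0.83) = -2.43*c^3 + 7.42*c^2 + 3.25*c - 0.12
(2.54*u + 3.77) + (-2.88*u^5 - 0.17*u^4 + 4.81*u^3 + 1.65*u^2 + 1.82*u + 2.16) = -2.88*u^5 - 0.17*u^4 + 4.81*u^3 + 1.65*u^2 + 4.36*u + 5.93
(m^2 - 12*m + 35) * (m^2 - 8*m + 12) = m^4 - 20*m^3 + 143*m^2 - 424*m + 420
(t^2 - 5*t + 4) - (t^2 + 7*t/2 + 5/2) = 3/2 - 17*t/2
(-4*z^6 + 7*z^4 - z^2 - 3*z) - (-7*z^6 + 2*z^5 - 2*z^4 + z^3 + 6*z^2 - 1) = 3*z^6 - 2*z^5 + 9*z^4 - z^3 - 7*z^2 - 3*z + 1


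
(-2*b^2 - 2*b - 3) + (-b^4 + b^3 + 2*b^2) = -b^4 + b^3 - 2*b - 3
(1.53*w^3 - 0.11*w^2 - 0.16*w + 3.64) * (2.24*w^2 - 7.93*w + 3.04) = 3.4272*w^5 - 12.3793*w^4 + 5.1651*w^3 + 9.088*w^2 - 29.3516*w + 11.0656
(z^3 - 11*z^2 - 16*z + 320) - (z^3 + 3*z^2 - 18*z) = -14*z^2 + 2*z + 320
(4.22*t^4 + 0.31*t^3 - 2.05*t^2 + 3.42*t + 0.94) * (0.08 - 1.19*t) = -5.0218*t^5 - 0.0313*t^4 + 2.4643*t^3 - 4.2338*t^2 - 0.845*t + 0.0752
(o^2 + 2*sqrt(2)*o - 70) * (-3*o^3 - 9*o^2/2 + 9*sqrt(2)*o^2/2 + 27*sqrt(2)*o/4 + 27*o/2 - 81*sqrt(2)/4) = -3*o^5 - 9*o^4/2 - 3*sqrt(2)*o^4/2 - 9*sqrt(2)*o^3/4 + 483*o^3/2 - 1233*sqrt(2)*o^2/4 + 342*o^2 - 1026*o - 945*sqrt(2)*o/2 + 2835*sqrt(2)/2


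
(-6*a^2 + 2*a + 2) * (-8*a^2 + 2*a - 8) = 48*a^4 - 28*a^3 + 36*a^2 - 12*a - 16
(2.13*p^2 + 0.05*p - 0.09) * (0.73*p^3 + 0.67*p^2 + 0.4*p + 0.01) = 1.5549*p^5 + 1.4636*p^4 + 0.8198*p^3 - 0.019*p^2 - 0.0355*p - 0.0009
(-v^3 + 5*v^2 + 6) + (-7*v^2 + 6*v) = -v^3 - 2*v^2 + 6*v + 6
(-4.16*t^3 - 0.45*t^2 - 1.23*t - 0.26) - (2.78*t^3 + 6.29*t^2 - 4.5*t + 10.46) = -6.94*t^3 - 6.74*t^2 + 3.27*t - 10.72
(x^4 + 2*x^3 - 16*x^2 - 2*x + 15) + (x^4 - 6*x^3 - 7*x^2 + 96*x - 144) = 2*x^4 - 4*x^3 - 23*x^2 + 94*x - 129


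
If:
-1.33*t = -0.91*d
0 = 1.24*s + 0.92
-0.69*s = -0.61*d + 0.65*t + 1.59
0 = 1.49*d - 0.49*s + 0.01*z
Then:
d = 6.52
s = -0.74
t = 4.46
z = -1008.33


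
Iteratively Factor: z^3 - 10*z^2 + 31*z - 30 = (z - 2)*(z^2 - 8*z + 15) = (z - 5)*(z - 2)*(z - 3)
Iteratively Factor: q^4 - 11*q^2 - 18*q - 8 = (q + 2)*(q^3 - 2*q^2 - 7*q - 4) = (q - 4)*(q + 2)*(q^2 + 2*q + 1) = (q - 4)*(q + 1)*(q + 2)*(q + 1)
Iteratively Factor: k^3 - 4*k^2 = (k)*(k^2 - 4*k) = k^2*(k - 4)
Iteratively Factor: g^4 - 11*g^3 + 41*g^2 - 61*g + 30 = (g - 5)*(g^3 - 6*g^2 + 11*g - 6) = (g - 5)*(g - 1)*(g^2 - 5*g + 6) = (g - 5)*(g - 2)*(g - 1)*(g - 3)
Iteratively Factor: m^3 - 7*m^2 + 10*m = (m - 5)*(m^2 - 2*m) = (m - 5)*(m - 2)*(m)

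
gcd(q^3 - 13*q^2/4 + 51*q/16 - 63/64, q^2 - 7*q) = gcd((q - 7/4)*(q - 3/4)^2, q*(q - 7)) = 1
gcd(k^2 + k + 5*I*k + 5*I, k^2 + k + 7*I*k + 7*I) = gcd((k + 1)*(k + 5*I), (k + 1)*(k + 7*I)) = k + 1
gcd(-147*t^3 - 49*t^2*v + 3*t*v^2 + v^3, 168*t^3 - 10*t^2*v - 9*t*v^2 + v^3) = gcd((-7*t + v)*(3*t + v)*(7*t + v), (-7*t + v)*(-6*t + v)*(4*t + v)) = 7*t - v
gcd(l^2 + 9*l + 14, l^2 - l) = 1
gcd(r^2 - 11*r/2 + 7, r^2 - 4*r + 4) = r - 2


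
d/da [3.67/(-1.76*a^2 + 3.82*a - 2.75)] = (12.9184*a - 14.0194)/(1.76*a^2 - 3.82*a + 2.75)^2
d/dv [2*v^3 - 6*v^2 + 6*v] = 6*v^2 - 12*v + 6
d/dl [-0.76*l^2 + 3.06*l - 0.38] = 3.06 - 1.52*l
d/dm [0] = 0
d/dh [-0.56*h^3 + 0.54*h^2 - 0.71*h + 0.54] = -1.68*h^2 + 1.08*h - 0.71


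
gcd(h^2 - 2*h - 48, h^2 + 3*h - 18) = h + 6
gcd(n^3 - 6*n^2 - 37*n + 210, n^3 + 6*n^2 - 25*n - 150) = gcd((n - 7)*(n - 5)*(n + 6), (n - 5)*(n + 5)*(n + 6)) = n^2 + n - 30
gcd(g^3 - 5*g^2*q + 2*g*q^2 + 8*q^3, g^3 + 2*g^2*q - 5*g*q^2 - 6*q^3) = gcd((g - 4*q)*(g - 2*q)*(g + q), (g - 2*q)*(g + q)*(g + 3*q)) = -g^2 + g*q + 2*q^2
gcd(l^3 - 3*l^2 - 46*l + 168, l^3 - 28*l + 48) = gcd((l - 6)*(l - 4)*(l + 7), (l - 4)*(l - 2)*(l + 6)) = l - 4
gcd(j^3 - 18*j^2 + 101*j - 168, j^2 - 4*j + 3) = j - 3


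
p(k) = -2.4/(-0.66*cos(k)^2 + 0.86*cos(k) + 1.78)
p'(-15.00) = 5.23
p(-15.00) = -3.22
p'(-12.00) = 0.08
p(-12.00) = -1.18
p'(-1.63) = 0.75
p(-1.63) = -1.39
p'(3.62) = 9.11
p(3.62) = -4.83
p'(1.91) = -1.46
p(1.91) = -1.69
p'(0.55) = 0.08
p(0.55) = -1.18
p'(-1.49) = 0.53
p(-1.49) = -1.30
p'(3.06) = -5.96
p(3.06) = -8.98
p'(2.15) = -2.57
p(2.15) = -2.16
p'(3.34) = 11.14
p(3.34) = -7.93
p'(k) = -2.4*(-1.32*sin(k)*cos(k) + 0.86*sin(k))/(-0.66*cos(k)^2 + 0.86*cos(k) + 1.78)^2 = (3.168*cos(k) - 2.064)*sin(k)/(-0.66*cos(k)^2 + 0.86*cos(k) + 1.78)^2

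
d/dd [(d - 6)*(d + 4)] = 2*d - 2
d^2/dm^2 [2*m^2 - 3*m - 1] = 4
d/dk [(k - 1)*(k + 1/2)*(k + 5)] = 3*k^2 + 9*k - 3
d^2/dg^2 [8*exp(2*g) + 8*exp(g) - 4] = (32*exp(g) + 8)*exp(g)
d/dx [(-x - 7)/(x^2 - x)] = (x^2 + 14*x - 7)/(x^2*(x^2 - 2*x + 1))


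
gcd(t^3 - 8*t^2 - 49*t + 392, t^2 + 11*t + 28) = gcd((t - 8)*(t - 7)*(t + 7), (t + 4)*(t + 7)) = t + 7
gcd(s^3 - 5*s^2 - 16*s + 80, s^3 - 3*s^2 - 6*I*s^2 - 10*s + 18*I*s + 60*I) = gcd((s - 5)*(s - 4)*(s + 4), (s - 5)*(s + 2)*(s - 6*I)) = s - 5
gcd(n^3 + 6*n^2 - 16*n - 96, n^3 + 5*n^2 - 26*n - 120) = n^2 + 10*n + 24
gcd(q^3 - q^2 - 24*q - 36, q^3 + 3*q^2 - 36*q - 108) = q^2 - 3*q - 18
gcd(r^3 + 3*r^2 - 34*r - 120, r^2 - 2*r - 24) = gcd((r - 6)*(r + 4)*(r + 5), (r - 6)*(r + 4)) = r^2 - 2*r - 24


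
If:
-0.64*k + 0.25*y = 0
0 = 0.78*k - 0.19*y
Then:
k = 0.00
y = 0.00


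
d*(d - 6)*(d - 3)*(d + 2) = d^4 - 7*d^3 + 36*d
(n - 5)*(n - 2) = n^2 - 7*n + 10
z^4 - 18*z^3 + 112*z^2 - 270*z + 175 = (z - 7)*(z - 5)^2*(z - 1)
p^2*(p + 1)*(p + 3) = p^4 + 4*p^3 + 3*p^2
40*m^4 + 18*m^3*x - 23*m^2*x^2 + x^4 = (-4*m + x)*(-2*m + x)*(m + x)*(5*m + x)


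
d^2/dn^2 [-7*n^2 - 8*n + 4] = -14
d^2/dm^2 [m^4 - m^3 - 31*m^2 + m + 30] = 12*m^2 - 6*m - 62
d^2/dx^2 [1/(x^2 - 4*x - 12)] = 2*(x^2 - 4*x - 4*(x - 2)^2 - 12)/(-x^2 + 4*x + 12)^3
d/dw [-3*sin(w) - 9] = -3*cos(w)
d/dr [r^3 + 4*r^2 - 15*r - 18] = 3*r^2 + 8*r - 15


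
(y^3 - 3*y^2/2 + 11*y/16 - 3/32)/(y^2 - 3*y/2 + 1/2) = (y^2 - y + 3/16)/(y - 1)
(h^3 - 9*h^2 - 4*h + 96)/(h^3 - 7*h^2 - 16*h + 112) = (h^2 - 5*h - 24)/(h^2 - 3*h - 28)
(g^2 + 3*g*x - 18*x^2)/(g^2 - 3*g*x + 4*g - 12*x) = (g + 6*x)/(g + 4)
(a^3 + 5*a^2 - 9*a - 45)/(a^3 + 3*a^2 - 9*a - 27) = (a + 5)/(a + 3)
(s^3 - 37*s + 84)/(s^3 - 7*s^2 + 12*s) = (s + 7)/s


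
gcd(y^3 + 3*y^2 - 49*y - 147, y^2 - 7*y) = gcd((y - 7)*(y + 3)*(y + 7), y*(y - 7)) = y - 7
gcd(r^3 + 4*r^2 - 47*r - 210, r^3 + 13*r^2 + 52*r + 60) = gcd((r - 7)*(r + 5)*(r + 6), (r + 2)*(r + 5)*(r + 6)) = r^2 + 11*r + 30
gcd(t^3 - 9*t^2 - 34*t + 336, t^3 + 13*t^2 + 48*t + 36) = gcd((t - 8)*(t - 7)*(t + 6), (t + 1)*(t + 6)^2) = t + 6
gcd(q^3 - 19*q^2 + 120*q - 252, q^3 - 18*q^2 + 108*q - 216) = q^2 - 12*q + 36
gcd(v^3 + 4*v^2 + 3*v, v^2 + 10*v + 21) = v + 3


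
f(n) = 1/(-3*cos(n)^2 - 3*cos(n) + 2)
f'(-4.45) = -0.21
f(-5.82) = -0.32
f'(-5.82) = -0.39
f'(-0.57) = 0.62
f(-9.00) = 0.45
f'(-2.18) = -0.05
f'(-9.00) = -0.20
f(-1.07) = -7.58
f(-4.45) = 0.39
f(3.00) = 0.49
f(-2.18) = 0.37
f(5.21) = -8.66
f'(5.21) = 386.21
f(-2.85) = 0.47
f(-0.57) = -0.38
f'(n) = (-6*sin(n)*cos(n) - 3*sin(n))/(-3*cos(n)^2 - 3*cos(n) + 2)^2 = -3*(2*cos(n) + 1)*sin(n)/(3*cos(n)^2 + 3*cos(n) - 2)^2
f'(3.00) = 0.10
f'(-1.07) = 296.37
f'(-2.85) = -0.18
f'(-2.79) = -0.19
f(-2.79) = 0.46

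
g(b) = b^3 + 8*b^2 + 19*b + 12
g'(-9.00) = 118.00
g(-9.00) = -240.00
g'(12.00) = 643.00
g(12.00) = 3120.00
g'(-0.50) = 11.75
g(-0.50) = 4.38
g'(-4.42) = 6.89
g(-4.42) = -2.04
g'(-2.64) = -2.33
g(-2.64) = -0.80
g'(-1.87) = -0.43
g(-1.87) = -2.09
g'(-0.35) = 13.77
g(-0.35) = 6.29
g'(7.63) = 315.73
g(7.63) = 1066.90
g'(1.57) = 51.51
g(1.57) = 65.42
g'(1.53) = 50.50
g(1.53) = 63.38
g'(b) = 3*b^2 + 16*b + 19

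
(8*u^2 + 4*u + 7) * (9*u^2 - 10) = 72*u^4 + 36*u^3 - 17*u^2 - 40*u - 70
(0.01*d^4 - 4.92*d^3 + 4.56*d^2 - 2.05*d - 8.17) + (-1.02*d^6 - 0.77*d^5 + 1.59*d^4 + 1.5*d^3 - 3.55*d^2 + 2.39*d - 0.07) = -1.02*d^6 - 0.77*d^5 + 1.6*d^4 - 3.42*d^3 + 1.01*d^2 + 0.34*d - 8.24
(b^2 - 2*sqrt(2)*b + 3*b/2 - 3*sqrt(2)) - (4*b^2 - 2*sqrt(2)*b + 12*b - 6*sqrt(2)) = -3*b^2 - 21*b/2 + 3*sqrt(2)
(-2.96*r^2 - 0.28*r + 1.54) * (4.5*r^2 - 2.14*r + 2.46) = -13.32*r^4 + 5.0744*r^3 + 0.247599999999999*r^2 - 3.9844*r + 3.7884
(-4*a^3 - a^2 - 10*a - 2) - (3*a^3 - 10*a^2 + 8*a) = -7*a^3 + 9*a^2 - 18*a - 2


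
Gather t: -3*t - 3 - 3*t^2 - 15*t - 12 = -3*t^2 - 18*t - 15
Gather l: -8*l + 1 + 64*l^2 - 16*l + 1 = 64*l^2 - 24*l + 2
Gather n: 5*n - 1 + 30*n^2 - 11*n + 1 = 30*n^2 - 6*n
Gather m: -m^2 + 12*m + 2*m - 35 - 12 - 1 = -m^2 + 14*m - 48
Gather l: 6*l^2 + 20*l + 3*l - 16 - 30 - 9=6*l^2 + 23*l - 55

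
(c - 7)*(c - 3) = c^2 - 10*c + 21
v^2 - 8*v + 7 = (v - 7)*(v - 1)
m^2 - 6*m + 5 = (m - 5)*(m - 1)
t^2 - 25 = (t - 5)*(t + 5)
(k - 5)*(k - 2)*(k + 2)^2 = k^4 - 3*k^3 - 14*k^2 + 12*k + 40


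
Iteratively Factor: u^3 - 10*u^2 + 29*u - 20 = (u - 4)*(u^2 - 6*u + 5) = (u - 4)*(u - 1)*(u - 5)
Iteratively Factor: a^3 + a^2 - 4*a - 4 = (a + 1)*(a^2 - 4) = (a - 2)*(a + 1)*(a + 2)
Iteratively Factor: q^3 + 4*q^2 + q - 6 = (q - 1)*(q^2 + 5*q + 6) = (q - 1)*(q + 3)*(q + 2)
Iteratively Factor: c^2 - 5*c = (c - 5)*(c)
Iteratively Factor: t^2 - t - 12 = (t - 4)*(t + 3)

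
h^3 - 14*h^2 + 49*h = h*(h - 7)^2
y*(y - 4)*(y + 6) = y^3 + 2*y^2 - 24*y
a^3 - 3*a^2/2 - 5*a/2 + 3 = (a - 2)*(a - 1)*(a + 3/2)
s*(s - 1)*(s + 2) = s^3 + s^2 - 2*s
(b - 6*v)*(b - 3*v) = b^2 - 9*b*v + 18*v^2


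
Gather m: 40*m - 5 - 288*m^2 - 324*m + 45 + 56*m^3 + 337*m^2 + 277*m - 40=56*m^3 + 49*m^2 - 7*m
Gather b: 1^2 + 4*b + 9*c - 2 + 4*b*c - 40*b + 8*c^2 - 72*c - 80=b*(4*c - 36) + 8*c^2 - 63*c - 81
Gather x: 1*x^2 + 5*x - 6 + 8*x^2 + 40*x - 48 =9*x^2 + 45*x - 54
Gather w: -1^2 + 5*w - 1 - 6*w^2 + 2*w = -6*w^2 + 7*w - 2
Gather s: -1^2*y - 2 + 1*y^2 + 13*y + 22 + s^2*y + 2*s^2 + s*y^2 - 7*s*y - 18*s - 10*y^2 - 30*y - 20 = s^2*(y + 2) + s*(y^2 - 7*y - 18) - 9*y^2 - 18*y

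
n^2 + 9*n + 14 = (n + 2)*(n + 7)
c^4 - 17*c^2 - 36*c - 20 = (c - 5)*(c + 1)*(c + 2)^2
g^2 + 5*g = g*(g + 5)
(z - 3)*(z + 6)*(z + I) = z^3 + 3*z^2 + I*z^2 - 18*z + 3*I*z - 18*I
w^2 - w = w*(w - 1)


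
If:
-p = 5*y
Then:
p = -5*y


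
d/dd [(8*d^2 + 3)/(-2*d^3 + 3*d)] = (16*d^4 + 42*d^2 - 9)/(d^2*(4*d^4 - 12*d^2 + 9))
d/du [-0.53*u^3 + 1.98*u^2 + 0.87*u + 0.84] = -1.59*u^2 + 3.96*u + 0.87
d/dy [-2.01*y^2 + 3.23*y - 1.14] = 3.23 - 4.02*y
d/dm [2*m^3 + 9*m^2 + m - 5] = 6*m^2 + 18*m + 1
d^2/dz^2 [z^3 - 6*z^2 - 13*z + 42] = 6*z - 12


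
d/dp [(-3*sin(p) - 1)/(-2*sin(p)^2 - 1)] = (-4*sin(p) + 3*cos(2*p))*cos(p)/(2 - cos(2*p))^2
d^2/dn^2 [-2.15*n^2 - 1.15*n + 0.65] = -4.30000000000000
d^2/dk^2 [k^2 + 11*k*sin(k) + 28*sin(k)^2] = -11*k*sin(k) - 112*sin(k)^2 + 22*cos(k) + 58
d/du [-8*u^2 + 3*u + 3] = 3 - 16*u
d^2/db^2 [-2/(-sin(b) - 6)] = 2*(6*sin(b) + cos(b)^2 + 1)/(sin(b) + 6)^3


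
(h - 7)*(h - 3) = h^2 - 10*h + 21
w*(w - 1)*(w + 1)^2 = w^4 + w^3 - w^2 - w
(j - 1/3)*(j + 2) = j^2 + 5*j/3 - 2/3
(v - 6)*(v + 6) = v^2 - 36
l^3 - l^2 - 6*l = l*(l - 3)*(l + 2)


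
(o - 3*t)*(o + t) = o^2 - 2*o*t - 3*t^2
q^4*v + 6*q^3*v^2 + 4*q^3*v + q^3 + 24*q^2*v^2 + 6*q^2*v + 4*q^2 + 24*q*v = q*(q + 4)*(q + 6*v)*(q*v + 1)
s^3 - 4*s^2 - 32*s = s*(s - 8)*(s + 4)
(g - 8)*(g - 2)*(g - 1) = g^3 - 11*g^2 + 26*g - 16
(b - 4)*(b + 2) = b^2 - 2*b - 8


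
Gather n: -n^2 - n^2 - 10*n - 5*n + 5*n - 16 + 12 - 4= -2*n^2 - 10*n - 8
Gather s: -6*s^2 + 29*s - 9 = -6*s^2 + 29*s - 9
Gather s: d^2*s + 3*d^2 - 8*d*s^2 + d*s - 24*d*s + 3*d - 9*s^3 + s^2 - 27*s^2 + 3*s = 3*d^2 + 3*d - 9*s^3 + s^2*(-8*d - 26) + s*(d^2 - 23*d + 3)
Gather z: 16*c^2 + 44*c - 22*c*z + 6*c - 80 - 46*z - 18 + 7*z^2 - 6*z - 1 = 16*c^2 + 50*c + 7*z^2 + z*(-22*c - 52) - 99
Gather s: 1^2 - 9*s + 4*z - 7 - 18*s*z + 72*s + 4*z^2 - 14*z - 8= s*(63 - 18*z) + 4*z^2 - 10*z - 14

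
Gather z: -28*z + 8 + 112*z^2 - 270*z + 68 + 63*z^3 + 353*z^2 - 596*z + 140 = 63*z^3 + 465*z^2 - 894*z + 216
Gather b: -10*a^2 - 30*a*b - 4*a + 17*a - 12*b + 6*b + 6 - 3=-10*a^2 + 13*a + b*(-30*a - 6) + 3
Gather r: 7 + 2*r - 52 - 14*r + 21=-12*r - 24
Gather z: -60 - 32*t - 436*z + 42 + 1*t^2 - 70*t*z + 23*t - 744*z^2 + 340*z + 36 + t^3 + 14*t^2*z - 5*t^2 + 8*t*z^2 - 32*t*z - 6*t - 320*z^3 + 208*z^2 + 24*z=t^3 - 4*t^2 - 15*t - 320*z^3 + z^2*(8*t - 536) + z*(14*t^2 - 102*t - 72) + 18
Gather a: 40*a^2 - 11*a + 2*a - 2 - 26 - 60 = 40*a^2 - 9*a - 88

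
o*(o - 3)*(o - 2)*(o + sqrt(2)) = o^4 - 5*o^3 + sqrt(2)*o^3 - 5*sqrt(2)*o^2 + 6*o^2 + 6*sqrt(2)*o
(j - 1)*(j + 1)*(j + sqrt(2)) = j^3 + sqrt(2)*j^2 - j - sqrt(2)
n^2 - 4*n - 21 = (n - 7)*(n + 3)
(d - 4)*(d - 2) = d^2 - 6*d + 8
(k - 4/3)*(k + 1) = k^2 - k/3 - 4/3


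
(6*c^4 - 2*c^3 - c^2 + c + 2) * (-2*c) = -12*c^5 + 4*c^4 + 2*c^3 - 2*c^2 - 4*c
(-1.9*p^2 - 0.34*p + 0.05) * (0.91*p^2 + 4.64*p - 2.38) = -1.729*p^4 - 9.1254*p^3 + 2.9899*p^2 + 1.0412*p - 0.119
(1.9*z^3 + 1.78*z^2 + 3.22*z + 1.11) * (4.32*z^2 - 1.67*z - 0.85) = 8.208*z^5 + 4.5166*z^4 + 9.3228*z^3 - 2.0952*z^2 - 4.5907*z - 0.9435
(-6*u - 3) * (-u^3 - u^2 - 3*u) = 6*u^4 + 9*u^3 + 21*u^2 + 9*u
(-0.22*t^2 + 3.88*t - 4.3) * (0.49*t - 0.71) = -0.1078*t^3 + 2.0574*t^2 - 4.8618*t + 3.053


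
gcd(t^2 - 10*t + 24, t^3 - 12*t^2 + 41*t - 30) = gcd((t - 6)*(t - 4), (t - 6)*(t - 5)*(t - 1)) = t - 6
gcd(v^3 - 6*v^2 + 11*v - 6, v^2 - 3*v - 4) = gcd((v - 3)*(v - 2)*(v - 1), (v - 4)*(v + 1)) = 1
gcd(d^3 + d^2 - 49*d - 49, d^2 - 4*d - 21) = d - 7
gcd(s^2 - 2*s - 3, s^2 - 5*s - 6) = s + 1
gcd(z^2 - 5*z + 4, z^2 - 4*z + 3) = z - 1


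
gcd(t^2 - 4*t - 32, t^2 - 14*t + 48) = t - 8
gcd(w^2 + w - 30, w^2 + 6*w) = w + 6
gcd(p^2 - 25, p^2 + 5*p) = p + 5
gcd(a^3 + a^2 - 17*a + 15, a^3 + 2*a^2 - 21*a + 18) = a^2 - 4*a + 3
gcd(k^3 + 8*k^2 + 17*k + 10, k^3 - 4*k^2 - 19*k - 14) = k^2 + 3*k + 2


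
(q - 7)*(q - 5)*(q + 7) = q^3 - 5*q^2 - 49*q + 245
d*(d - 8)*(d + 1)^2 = d^4 - 6*d^3 - 15*d^2 - 8*d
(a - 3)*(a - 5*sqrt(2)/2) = a^2 - 5*sqrt(2)*a/2 - 3*a + 15*sqrt(2)/2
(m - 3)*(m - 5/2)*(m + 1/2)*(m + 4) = m^4 - m^3 - 61*m^2/4 + 91*m/4 + 15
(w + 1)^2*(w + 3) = w^3 + 5*w^2 + 7*w + 3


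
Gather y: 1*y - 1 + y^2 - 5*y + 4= y^2 - 4*y + 3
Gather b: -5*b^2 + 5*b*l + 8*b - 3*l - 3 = -5*b^2 + b*(5*l + 8) - 3*l - 3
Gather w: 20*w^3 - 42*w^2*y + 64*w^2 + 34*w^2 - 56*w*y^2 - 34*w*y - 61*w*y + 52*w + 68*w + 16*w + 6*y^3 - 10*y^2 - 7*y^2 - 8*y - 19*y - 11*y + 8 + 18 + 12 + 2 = 20*w^3 + w^2*(98 - 42*y) + w*(-56*y^2 - 95*y + 136) + 6*y^3 - 17*y^2 - 38*y + 40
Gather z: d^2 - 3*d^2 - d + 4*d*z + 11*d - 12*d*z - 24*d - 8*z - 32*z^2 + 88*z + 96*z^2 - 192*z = -2*d^2 - 14*d + 64*z^2 + z*(-8*d - 112)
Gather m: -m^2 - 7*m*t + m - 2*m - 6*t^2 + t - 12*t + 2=-m^2 + m*(-7*t - 1) - 6*t^2 - 11*t + 2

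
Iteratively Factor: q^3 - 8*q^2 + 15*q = (q)*(q^2 - 8*q + 15) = q*(q - 3)*(q - 5)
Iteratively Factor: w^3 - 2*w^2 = (w)*(w^2 - 2*w) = w*(w - 2)*(w)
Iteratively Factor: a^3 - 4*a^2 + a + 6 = (a - 2)*(a^2 - 2*a - 3) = (a - 2)*(a + 1)*(a - 3)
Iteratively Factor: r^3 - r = (r - 1)*(r^2 + r) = (r - 1)*(r + 1)*(r)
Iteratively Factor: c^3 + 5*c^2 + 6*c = (c + 3)*(c^2 + 2*c) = c*(c + 3)*(c + 2)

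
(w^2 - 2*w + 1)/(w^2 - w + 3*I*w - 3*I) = (w - 1)/(w + 3*I)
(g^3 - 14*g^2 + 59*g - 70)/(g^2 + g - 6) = (g^2 - 12*g + 35)/(g + 3)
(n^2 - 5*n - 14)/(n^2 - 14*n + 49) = (n + 2)/(n - 7)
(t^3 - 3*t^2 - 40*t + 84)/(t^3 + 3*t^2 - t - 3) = (t^3 - 3*t^2 - 40*t + 84)/(t^3 + 3*t^2 - t - 3)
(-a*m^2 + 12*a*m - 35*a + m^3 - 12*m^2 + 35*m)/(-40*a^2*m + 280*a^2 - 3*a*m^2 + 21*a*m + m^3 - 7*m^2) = (a*m - 5*a - m^2 + 5*m)/(40*a^2 + 3*a*m - m^2)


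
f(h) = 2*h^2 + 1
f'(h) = 4*h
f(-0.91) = 2.66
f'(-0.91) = -3.64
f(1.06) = 3.25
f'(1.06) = 4.24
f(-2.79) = 16.57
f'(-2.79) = -11.16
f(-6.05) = 74.20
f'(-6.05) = -24.20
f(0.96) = 2.84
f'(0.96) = 3.84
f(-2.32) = 11.76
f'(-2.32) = -9.28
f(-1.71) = 6.85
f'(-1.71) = -6.84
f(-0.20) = 1.08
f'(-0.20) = -0.80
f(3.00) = 19.00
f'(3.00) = 12.00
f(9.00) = 163.00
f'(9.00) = 36.00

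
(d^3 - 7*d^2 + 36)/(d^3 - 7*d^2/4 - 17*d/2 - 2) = 4*(d^2 - 9*d + 18)/(4*d^2 - 15*d - 4)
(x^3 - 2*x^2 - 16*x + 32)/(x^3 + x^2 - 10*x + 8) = (x - 4)/(x - 1)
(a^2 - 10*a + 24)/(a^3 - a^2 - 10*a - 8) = (a - 6)/(a^2 + 3*a + 2)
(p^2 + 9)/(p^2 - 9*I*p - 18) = (p + 3*I)/(p - 6*I)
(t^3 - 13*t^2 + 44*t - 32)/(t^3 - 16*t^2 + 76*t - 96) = (t^2 - 5*t + 4)/(t^2 - 8*t + 12)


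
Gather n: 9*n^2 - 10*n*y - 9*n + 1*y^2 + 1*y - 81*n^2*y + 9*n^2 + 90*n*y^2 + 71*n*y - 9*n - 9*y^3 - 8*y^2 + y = n^2*(18 - 81*y) + n*(90*y^2 + 61*y - 18) - 9*y^3 - 7*y^2 + 2*y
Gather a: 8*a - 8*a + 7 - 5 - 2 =0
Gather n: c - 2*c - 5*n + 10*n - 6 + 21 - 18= -c + 5*n - 3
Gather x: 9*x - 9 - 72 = 9*x - 81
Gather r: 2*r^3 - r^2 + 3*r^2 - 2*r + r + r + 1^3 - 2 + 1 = 2*r^3 + 2*r^2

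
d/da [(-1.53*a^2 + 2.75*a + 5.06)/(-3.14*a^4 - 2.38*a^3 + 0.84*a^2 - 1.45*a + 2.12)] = (-9.6084*a^5 + 22.2636*a^4 + 76.6436*a^3 + 36.0369*a^2 - 14.988*a + 13.167)/(9.8596*a^8 + 14.9464*a^7 + 0.3892*a^6 + 5.1076*a^5 - 5.706*a^4 - 12.5272*a^3 + 5.6641*a^2 - 6.148*a + 4.4944)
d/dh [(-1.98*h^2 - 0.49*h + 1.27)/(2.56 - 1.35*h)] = (2.673*h^2 - 10.1376*h + 0.4601)/(1.8225*h^2 - 6.912*h + 6.5536)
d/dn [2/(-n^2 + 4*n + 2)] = 4*(n - 2)/(-n^2 + 4*n + 2)^2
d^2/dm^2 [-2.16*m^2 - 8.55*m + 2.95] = -4.32000000000000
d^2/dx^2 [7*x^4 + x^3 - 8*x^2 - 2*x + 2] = 84*x^2 + 6*x - 16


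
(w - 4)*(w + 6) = w^2 + 2*w - 24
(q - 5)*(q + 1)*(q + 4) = q^3 - 21*q - 20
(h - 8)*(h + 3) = h^2 - 5*h - 24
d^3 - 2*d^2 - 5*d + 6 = (d - 3)*(d - 1)*(d + 2)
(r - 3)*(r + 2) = r^2 - r - 6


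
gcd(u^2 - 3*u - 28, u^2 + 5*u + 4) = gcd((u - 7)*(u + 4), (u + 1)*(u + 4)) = u + 4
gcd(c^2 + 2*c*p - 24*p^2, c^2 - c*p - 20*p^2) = 1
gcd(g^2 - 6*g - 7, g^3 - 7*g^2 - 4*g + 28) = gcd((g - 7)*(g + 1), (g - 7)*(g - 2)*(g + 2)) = g - 7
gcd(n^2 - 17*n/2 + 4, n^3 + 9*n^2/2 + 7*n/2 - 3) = n - 1/2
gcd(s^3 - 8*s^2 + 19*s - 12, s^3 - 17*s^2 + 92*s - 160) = s - 4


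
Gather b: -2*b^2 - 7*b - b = -2*b^2 - 8*b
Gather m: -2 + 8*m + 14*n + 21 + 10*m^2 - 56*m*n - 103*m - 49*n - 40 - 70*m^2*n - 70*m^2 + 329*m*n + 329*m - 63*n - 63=m^2*(-70*n - 60) + m*(273*n + 234) - 98*n - 84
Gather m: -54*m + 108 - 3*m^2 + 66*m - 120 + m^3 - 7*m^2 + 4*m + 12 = m^3 - 10*m^2 + 16*m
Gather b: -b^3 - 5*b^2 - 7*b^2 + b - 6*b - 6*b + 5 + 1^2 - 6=-b^3 - 12*b^2 - 11*b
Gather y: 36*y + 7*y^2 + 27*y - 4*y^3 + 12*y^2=-4*y^3 + 19*y^2 + 63*y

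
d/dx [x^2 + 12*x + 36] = 2*x + 12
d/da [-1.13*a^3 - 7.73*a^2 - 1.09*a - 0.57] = -3.39*a^2 - 15.46*a - 1.09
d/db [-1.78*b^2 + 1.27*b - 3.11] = 1.27 - 3.56*b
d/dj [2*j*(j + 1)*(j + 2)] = 6*j^2 + 12*j + 4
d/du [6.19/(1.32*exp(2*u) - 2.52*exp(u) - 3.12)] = (15.5988 - 16.3416*exp(u))*exp(u)/(-1.32*exp(2*u) + 2.52*exp(u) + 3.12)^2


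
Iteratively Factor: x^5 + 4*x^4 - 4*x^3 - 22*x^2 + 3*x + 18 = (x - 1)*(x^4 + 5*x^3 + x^2 - 21*x - 18) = (x - 1)*(x + 3)*(x^3 + 2*x^2 - 5*x - 6) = (x - 2)*(x - 1)*(x + 3)*(x^2 + 4*x + 3) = (x - 2)*(x - 1)*(x + 1)*(x + 3)*(x + 3)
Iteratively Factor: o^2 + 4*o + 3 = (o + 1)*(o + 3)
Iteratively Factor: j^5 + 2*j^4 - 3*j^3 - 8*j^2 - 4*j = (j)*(j^4 + 2*j^3 - 3*j^2 - 8*j - 4) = j*(j - 2)*(j^3 + 4*j^2 + 5*j + 2) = j*(j - 2)*(j + 1)*(j^2 + 3*j + 2) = j*(j - 2)*(j + 1)^2*(j + 2)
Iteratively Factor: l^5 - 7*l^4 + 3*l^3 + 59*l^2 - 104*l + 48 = (l + 3)*(l^4 - 10*l^3 + 33*l^2 - 40*l + 16) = (l - 4)*(l + 3)*(l^3 - 6*l^2 + 9*l - 4) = (l - 4)^2*(l + 3)*(l^2 - 2*l + 1) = (l - 4)^2*(l - 1)*(l + 3)*(l - 1)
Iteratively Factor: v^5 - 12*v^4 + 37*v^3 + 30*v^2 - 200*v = (v)*(v^4 - 12*v^3 + 37*v^2 + 30*v - 200) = v*(v - 5)*(v^3 - 7*v^2 + 2*v + 40) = v*(v - 5)*(v + 2)*(v^2 - 9*v + 20) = v*(v - 5)*(v - 4)*(v + 2)*(v - 5)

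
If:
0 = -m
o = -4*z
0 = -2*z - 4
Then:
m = 0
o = 8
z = -2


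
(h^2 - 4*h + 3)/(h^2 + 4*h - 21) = (h - 1)/(h + 7)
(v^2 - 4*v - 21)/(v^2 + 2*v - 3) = (v - 7)/(v - 1)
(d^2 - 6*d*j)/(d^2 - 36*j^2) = d/(d + 6*j)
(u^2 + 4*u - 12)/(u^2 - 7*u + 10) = (u + 6)/(u - 5)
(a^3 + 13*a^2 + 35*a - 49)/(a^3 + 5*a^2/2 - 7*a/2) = 2*(a^2 + 14*a + 49)/(a*(2*a + 7))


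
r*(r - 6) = r^2 - 6*r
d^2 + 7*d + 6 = (d + 1)*(d + 6)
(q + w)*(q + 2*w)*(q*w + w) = q^3*w + 3*q^2*w^2 + q^2*w + 2*q*w^3 + 3*q*w^2 + 2*w^3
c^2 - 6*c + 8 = (c - 4)*(c - 2)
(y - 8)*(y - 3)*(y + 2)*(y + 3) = y^4 - 6*y^3 - 25*y^2 + 54*y + 144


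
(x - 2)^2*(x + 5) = x^3 + x^2 - 16*x + 20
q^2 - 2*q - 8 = (q - 4)*(q + 2)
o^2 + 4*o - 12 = (o - 2)*(o + 6)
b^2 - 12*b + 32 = (b - 8)*(b - 4)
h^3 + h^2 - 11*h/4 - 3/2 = (h - 3/2)*(h + 1/2)*(h + 2)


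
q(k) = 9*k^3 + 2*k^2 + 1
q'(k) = 27*k^2 + 4*k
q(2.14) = 98.36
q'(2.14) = 132.21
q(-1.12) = -9.14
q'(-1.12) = 29.39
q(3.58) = 439.58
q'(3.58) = 360.36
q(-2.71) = -163.43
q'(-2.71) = 187.45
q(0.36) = 1.68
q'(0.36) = 4.94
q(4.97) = 1155.27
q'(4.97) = 686.80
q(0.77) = 6.29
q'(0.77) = 19.09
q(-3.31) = -303.47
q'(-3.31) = 282.57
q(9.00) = 6724.00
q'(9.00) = 2223.00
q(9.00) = 6724.00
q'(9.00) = 2223.00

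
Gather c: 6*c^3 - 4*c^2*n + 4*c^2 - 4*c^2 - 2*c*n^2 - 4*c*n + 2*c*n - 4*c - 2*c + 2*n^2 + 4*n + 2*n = 6*c^3 - 4*c^2*n + c*(-2*n^2 - 2*n - 6) + 2*n^2 + 6*n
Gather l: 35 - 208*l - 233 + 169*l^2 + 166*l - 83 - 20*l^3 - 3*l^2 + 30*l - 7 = -20*l^3 + 166*l^2 - 12*l - 288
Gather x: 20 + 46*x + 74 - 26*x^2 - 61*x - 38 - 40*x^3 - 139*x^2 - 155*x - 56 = -40*x^3 - 165*x^2 - 170*x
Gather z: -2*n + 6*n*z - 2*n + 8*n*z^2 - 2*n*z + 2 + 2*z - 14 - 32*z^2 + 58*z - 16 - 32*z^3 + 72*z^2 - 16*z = -4*n - 32*z^3 + z^2*(8*n + 40) + z*(4*n + 44) - 28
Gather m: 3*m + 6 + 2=3*m + 8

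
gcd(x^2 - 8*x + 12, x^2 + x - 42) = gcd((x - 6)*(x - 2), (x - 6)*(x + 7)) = x - 6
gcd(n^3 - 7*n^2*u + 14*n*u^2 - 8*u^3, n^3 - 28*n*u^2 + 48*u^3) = n^2 - 6*n*u + 8*u^2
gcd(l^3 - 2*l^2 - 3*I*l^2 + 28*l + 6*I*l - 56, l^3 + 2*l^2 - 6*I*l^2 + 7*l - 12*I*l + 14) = l - 7*I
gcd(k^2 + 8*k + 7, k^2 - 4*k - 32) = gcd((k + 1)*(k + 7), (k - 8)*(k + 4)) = 1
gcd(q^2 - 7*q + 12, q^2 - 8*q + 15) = q - 3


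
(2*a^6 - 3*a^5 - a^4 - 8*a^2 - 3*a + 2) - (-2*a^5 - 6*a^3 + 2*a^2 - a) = 2*a^6 - a^5 - a^4 + 6*a^3 - 10*a^2 - 2*a + 2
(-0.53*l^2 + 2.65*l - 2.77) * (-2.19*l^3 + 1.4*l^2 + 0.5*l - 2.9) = 1.1607*l^5 - 6.5455*l^4 + 9.5113*l^3 - 1.016*l^2 - 9.07*l + 8.033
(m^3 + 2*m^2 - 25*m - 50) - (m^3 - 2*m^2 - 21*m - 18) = 4*m^2 - 4*m - 32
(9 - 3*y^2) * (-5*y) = 15*y^3 - 45*y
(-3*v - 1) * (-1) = 3*v + 1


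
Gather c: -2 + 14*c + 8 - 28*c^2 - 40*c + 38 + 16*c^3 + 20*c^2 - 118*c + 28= 16*c^3 - 8*c^2 - 144*c + 72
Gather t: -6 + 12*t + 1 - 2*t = 10*t - 5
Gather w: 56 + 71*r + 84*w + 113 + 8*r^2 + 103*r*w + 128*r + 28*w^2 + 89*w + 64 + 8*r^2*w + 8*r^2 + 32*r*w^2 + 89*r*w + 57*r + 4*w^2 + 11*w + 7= 16*r^2 + 256*r + w^2*(32*r + 32) + w*(8*r^2 + 192*r + 184) + 240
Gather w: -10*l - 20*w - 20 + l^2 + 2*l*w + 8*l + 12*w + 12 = l^2 - 2*l + w*(2*l - 8) - 8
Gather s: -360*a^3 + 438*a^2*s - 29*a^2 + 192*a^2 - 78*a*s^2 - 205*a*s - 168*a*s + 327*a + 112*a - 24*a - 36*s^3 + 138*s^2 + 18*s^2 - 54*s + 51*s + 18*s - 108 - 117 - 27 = -360*a^3 + 163*a^2 + 415*a - 36*s^3 + s^2*(156 - 78*a) + s*(438*a^2 - 373*a + 15) - 252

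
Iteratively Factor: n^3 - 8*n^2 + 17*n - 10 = (n - 2)*(n^2 - 6*n + 5) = (n - 2)*(n - 1)*(n - 5)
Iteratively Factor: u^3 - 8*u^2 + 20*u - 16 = (u - 2)*(u^2 - 6*u + 8) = (u - 4)*(u - 2)*(u - 2)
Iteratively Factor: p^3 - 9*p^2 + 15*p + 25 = (p + 1)*(p^2 - 10*p + 25) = (p - 5)*(p + 1)*(p - 5)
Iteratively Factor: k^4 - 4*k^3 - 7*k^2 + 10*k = (k - 5)*(k^3 + k^2 - 2*k) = (k - 5)*(k + 2)*(k^2 - k) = (k - 5)*(k - 1)*(k + 2)*(k)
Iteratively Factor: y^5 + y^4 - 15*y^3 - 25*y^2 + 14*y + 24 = (y - 1)*(y^4 + 2*y^3 - 13*y^2 - 38*y - 24) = (y - 4)*(y - 1)*(y^3 + 6*y^2 + 11*y + 6) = (y - 4)*(y - 1)*(y + 3)*(y^2 + 3*y + 2) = (y - 4)*(y - 1)*(y + 2)*(y + 3)*(y + 1)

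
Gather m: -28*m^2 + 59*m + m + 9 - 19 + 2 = -28*m^2 + 60*m - 8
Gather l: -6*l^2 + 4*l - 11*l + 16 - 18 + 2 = -6*l^2 - 7*l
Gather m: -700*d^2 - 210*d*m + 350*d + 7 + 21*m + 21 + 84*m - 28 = -700*d^2 + 350*d + m*(105 - 210*d)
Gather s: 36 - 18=18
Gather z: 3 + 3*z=3*z + 3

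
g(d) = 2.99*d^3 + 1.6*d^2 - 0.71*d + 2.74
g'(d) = 8.97*d^2 + 3.2*d - 0.71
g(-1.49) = -2.54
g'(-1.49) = 14.44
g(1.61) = 18.22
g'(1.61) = 27.69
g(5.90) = 668.33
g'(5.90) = 330.42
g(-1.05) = 1.79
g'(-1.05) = 5.82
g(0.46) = 3.04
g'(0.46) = 2.66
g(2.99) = 94.85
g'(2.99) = 89.05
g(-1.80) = -8.24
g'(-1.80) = 22.59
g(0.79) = 4.65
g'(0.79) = 7.42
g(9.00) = 2305.66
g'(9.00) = 754.66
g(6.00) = 701.92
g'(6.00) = 341.41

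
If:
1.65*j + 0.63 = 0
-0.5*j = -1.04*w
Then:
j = -0.38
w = -0.18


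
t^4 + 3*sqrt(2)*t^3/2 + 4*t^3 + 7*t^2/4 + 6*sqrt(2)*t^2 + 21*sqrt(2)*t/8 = t*(t + 1/2)*(t + 7/2)*(t + 3*sqrt(2)/2)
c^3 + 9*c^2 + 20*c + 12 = (c + 1)*(c + 2)*(c + 6)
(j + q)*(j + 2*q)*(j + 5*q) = j^3 + 8*j^2*q + 17*j*q^2 + 10*q^3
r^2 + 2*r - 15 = (r - 3)*(r + 5)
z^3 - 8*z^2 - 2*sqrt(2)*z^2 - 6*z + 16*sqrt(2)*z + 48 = (z - 8)*(z - 3*sqrt(2))*(z + sqrt(2))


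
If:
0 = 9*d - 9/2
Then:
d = 1/2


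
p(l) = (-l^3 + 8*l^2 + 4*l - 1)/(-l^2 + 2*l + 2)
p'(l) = (2*l - 2)*(-l^3 + 8*l^2 + 4*l - 1)/(-l^2 + 2*l + 2)^2 + (-3*l^2 + 16*l + 4)/(-l^2 + 2*l + 2)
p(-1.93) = -5.06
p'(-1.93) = 1.50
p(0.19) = 0.02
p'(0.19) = 2.94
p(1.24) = 4.88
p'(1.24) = 7.33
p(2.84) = -134.80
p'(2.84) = 1221.00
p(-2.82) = -6.36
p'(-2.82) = 1.41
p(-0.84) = -4.87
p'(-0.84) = -16.50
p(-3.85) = -7.76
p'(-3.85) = 1.31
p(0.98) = 3.22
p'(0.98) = 5.56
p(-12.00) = -17.05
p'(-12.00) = 1.06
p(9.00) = 0.75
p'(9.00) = 1.36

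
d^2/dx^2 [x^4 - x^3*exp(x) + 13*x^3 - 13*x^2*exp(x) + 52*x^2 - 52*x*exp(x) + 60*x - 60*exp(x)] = -x^3*exp(x) - 19*x^2*exp(x) + 12*x^2 - 110*x*exp(x) + 78*x - 190*exp(x) + 104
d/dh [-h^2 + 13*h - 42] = 13 - 2*h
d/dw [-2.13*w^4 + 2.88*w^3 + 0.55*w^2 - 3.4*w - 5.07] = -8.52*w^3 + 8.64*w^2 + 1.1*w - 3.4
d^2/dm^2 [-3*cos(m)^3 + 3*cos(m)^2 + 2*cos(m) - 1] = cos(m)/4 - 6*cos(2*m) + 27*cos(3*m)/4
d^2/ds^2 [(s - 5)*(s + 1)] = 2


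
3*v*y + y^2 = y*(3*v + y)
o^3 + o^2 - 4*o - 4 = (o - 2)*(o + 1)*(o + 2)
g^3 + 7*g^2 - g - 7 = (g - 1)*(g + 1)*(g + 7)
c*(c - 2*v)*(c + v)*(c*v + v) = c^4*v - c^3*v^2 + c^3*v - 2*c^2*v^3 - c^2*v^2 - 2*c*v^3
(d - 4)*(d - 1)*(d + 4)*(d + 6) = d^4 + 5*d^3 - 22*d^2 - 80*d + 96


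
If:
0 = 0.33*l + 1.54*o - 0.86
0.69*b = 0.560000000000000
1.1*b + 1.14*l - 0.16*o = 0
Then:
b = 0.81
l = -0.68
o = 0.71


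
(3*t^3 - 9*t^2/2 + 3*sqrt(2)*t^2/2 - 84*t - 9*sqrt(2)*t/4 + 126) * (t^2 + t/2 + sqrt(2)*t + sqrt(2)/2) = 3*t^5 - 3*t^4 + 9*sqrt(2)*t^4/2 - 333*t^3/4 - 9*sqrt(2)*t^3/2 - 699*sqrt(2)*t^2/8 + 81*t^2 + 243*t/4 + 84*sqrt(2)*t + 63*sqrt(2)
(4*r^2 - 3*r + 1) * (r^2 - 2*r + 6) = 4*r^4 - 11*r^3 + 31*r^2 - 20*r + 6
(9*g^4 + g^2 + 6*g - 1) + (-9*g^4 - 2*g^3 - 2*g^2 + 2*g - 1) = -2*g^3 - g^2 + 8*g - 2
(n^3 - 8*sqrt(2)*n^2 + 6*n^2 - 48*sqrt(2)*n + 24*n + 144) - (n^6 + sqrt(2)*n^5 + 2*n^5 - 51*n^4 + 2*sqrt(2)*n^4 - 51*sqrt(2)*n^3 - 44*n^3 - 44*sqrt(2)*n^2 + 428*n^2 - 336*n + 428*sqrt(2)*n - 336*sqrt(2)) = -n^6 - 2*n^5 - sqrt(2)*n^5 - 2*sqrt(2)*n^4 + 51*n^4 + 45*n^3 + 51*sqrt(2)*n^3 - 422*n^2 + 36*sqrt(2)*n^2 - 476*sqrt(2)*n + 360*n + 144 + 336*sqrt(2)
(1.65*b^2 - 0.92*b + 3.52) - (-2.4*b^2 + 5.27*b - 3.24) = 4.05*b^2 - 6.19*b + 6.76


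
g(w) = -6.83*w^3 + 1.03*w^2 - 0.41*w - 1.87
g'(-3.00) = -191.00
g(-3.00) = 193.04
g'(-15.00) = -4641.56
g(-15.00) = 23287.28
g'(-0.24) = -2.08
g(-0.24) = -1.62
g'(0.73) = -9.83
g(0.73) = -4.28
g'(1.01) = -19.23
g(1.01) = -8.27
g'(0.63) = -7.24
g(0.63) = -3.43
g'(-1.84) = -73.57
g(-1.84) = 44.92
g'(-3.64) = -279.39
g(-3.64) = 342.67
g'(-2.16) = -100.46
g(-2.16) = 72.65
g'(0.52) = -4.88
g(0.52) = -2.77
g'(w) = -20.49*w^2 + 2.06*w - 0.41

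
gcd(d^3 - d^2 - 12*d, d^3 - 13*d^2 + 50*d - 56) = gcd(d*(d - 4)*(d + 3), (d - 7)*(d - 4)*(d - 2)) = d - 4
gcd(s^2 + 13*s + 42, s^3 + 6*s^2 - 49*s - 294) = s^2 + 13*s + 42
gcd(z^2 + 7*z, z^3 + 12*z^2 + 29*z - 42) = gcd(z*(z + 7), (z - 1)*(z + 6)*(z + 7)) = z + 7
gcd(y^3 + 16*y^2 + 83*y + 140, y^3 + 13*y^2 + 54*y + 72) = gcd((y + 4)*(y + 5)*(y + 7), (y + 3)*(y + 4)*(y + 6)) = y + 4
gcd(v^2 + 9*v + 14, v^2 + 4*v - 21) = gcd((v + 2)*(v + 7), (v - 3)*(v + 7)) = v + 7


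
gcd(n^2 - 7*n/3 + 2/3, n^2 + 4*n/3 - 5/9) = n - 1/3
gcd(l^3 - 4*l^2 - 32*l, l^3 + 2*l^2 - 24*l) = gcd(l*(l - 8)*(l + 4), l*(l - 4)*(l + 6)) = l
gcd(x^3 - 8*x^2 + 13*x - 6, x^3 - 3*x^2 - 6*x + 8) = x - 1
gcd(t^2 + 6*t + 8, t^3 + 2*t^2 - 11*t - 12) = t + 4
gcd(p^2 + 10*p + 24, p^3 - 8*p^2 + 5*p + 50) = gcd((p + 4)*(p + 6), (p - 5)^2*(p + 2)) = 1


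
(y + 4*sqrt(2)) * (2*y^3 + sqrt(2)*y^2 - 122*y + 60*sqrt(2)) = 2*y^4 + 9*sqrt(2)*y^3 - 114*y^2 - 428*sqrt(2)*y + 480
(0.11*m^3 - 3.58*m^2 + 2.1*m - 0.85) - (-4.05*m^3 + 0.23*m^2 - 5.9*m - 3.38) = 4.16*m^3 - 3.81*m^2 + 8.0*m + 2.53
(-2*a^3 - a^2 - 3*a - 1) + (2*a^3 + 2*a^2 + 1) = a^2 - 3*a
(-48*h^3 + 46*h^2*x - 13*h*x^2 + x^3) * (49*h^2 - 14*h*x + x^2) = -2352*h^5 + 2926*h^4*x - 1329*h^3*x^2 + 277*h^2*x^3 - 27*h*x^4 + x^5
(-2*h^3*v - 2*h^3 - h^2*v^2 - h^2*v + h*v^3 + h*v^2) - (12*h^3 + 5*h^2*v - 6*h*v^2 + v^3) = -2*h^3*v - 14*h^3 - h^2*v^2 - 6*h^2*v + h*v^3 + 7*h*v^2 - v^3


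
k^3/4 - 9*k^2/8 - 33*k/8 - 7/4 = (k/4 + 1/2)*(k - 7)*(k + 1/2)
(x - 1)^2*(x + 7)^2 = x^4 + 12*x^3 + 22*x^2 - 84*x + 49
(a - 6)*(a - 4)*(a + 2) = a^3 - 8*a^2 + 4*a + 48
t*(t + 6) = t^2 + 6*t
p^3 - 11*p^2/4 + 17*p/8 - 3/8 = (p - 3/2)*(p - 1)*(p - 1/4)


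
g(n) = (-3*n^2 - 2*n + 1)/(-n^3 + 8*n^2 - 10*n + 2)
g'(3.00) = 0.04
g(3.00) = -1.88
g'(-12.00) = -0.00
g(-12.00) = -0.14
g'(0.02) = 1.68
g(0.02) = 0.53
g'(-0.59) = 0.34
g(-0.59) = 0.10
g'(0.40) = 3.75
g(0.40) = 0.36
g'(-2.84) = 0.03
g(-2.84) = -0.15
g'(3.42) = -0.19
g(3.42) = -1.92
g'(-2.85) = 0.03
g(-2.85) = -0.15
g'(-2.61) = 0.03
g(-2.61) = -0.14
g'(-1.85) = 0.07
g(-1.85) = -0.10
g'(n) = (-6*n - 2)/(-n^3 + 8*n^2 - 10*n + 2) + (-3*n^2 - 2*n + 1)*(3*n^2 - 16*n + 10)/(-n^3 + 8*n^2 - 10*n + 2)^2 = (-3*n^4 - 4*n^3 + 49*n^2 - 28*n + 6)/(n^6 - 16*n^5 + 84*n^4 - 164*n^3 + 132*n^2 - 40*n + 4)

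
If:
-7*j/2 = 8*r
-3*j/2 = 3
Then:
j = -2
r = 7/8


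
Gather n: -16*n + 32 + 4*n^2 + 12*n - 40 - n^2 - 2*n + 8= 3*n^2 - 6*n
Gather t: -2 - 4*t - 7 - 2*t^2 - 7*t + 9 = -2*t^2 - 11*t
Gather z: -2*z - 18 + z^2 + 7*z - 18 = z^2 + 5*z - 36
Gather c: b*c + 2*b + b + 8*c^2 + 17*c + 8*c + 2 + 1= 3*b + 8*c^2 + c*(b + 25) + 3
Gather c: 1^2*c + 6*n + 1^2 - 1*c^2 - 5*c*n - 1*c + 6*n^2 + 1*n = -c^2 - 5*c*n + 6*n^2 + 7*n + 1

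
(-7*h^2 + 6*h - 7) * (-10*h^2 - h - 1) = 70*h^4 - 53*h^3 + 71*h^2 + h + 7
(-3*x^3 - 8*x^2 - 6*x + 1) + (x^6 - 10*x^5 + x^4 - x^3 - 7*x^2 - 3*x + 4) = x^6 - 10*x^5 + x^4 - 4*x^3 - 15*x^2 - 9*x + 5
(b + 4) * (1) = b + 4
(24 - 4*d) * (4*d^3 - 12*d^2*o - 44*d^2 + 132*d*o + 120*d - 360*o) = -16*d^4 + 48*d^3*o + 272*d^3 - 816*d^2*o - 1536*d^2 + 4608*d*o + 2880*d - 8640*o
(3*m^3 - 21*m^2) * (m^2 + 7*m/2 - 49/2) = 3*m^5 - 21*m^4/2 - 147*m^3 + 1029*m^2/2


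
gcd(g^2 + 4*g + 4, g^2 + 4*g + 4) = g^2 + 4*g + 4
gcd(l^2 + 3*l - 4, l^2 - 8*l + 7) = l - 1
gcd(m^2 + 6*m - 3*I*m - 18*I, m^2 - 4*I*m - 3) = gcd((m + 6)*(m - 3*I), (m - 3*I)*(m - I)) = m - 3*I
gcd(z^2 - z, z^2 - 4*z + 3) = z - 1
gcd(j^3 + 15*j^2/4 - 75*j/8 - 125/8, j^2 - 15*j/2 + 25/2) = j - 5/2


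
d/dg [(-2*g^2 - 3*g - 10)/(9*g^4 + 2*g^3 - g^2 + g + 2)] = (36*g^5 + 85*g^4 + 372*g^3 + 55*g^2 - 28*g + 4)/(81*g^8 + 36*g^7 - 14*g^6 + 14*g^5 + 41*g^4 + 6*g^3 - 3*g^2 + 4*g + 4)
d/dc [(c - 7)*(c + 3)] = 2*c - 4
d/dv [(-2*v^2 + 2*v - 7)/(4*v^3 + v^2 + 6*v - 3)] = 2*(4*v^4 - 8*v^3 + 35*v^2 + 13*v + 18)/(16*v^6 + 8*v^5 + 49*v^4 - 12*v^3 + 30*v^2 - 36*v + 9)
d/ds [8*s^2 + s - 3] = 16*s + 1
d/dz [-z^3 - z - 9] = -3*z^2 - 1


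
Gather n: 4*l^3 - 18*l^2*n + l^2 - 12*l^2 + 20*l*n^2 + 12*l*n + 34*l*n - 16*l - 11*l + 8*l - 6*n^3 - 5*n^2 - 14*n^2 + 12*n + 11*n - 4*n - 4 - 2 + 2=4*l^3 - 11*l^2 - 19*l - 6*n^3 + n^2*(20*l - 19) + n*(-18*l^2 + 46*l + 19) - 4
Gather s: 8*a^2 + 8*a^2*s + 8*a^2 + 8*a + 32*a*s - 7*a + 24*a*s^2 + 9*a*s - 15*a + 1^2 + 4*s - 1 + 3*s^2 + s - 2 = 16*a^2 - 14*a + s^2*(24*a + 3) + s*(8*a^2 + 41*a + 5) - 2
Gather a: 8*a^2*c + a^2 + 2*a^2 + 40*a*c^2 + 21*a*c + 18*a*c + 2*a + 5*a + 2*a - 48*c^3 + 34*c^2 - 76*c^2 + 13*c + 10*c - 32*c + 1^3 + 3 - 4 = a^2*(8*c + 3) + a*(40*c^2 + 39*c + 9) - 48*c^3 - 42*c^2 - 9*c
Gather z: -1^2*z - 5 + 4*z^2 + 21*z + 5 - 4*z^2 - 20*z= 0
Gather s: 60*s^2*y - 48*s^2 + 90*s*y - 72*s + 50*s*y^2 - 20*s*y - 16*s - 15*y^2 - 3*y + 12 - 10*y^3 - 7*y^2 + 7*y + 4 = s^2*(60*y - 48) + s*(50*y^2 + 70*y - 88) - 10*y^3 - 22*y^2 + 4*y + 16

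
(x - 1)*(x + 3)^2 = x^3 + 5*x^2 + 3*x - 9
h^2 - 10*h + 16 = (h - 8)*(h - 2)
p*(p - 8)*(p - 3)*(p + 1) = p^4 - 10*p^3 + 13*p^2 + 24*p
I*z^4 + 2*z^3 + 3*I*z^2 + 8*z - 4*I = (z - 2*I)*(z - I)*(z + 2*I)*(I*z + 1)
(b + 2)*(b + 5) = b^2 + 7*b + 10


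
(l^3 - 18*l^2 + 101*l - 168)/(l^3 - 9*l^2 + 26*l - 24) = (l^2 - 15*l + 56)/(l^2 - 6*l + 8)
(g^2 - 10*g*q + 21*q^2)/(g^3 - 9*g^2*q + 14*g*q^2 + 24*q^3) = (g^2 - 10*g*q + 21*q^2)/(g^3 - 9*g^2*q + 14*g*q^2 + 24*q^3)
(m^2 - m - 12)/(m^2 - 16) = (m + 3)/(m + 4)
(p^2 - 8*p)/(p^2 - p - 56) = p/(p + 7)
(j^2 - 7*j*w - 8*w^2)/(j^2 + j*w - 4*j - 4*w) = (j - 8*w)/(j - 4)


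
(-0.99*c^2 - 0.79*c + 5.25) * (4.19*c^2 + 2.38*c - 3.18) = -4.1481*c^4 - 5.6663*c^3 + 23.2655*c^2 + 15.0072*c - 16.695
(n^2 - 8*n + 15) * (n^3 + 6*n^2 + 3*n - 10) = n^5 - 2*n^4 - 30*n^3 + 56*n^2 + 125*n - 150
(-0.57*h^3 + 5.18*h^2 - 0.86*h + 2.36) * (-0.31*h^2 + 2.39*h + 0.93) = 0.1767*h^5 - 2.9681*h^4 + 12.1167*h^3 + 2.0304*h^2 + 4.8406*h + 2.1948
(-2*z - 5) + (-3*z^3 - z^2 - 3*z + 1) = -3*z^3 - z^2 - 5*z - 4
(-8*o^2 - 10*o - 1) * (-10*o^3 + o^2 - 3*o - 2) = 80*o^5 + 92*o^4 + 24*o^3 + 45*o^2 + 23*o + 2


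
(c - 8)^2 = c^2 - 16*c + 64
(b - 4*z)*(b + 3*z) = b^2 - b*z - 12*z^2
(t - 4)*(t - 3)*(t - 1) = t^3 - 8*t^2 + 19*t - 12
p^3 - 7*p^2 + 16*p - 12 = (p - 3)*(p - 2)^2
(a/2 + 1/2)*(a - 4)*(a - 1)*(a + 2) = a^4/2 - a^3 - 9*a^2/2 + a + 4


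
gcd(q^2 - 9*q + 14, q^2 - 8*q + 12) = q - 2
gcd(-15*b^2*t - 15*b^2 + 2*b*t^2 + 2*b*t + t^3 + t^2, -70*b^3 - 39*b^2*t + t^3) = 5*b + t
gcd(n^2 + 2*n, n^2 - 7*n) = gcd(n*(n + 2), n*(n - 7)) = n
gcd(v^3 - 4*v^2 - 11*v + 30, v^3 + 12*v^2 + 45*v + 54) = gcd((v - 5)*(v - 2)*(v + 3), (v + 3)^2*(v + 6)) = v + 3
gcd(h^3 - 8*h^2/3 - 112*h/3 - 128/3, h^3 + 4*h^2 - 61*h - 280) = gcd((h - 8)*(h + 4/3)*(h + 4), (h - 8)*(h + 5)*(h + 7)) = h - 8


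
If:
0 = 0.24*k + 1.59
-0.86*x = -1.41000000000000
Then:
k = -6.62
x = 1.64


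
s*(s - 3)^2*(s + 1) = s^4 - 5*s^3 + 3*s^2 + 9*s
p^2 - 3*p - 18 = (p - 6)*(p + 3)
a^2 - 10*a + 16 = (a - 8)*(a - 2)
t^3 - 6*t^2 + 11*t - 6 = (t - 3)*(t - 2)*(t - 1)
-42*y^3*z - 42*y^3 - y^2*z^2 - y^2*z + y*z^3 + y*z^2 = (-7*y + z)*(6*y + z)*(y*z + y)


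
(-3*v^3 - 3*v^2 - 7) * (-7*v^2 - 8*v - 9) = 21*v^5 + 45*v^4 + 51*v^3 + 76*v^2 + 56*v + 63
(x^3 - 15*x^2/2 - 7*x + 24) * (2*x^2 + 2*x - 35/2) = 2*x^5 - 13*x^4 - 93*x^3/2 + 661*x^2/4 + 341*x/2 - 420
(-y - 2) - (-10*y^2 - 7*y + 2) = 10*y^2 + 6*y - 4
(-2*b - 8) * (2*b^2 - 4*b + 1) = -4*b^3 - 8*b^2 + 30*b - 8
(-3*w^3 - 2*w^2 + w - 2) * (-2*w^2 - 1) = 6*w^5 + 4*w^4 + w^3 + 6*w^2 - w + 2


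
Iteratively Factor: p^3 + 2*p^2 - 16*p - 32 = (p - 4)*(p^2 + 6*p + 8) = (p - 4)*(p + 4)*(p + 2)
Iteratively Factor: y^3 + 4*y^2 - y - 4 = (y + 4)*(y^2 - 1) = (y + 1)*(y + 4)*(y - 1)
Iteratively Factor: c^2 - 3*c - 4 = (c + 1)*(c - 4)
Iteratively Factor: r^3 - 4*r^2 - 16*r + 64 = (r - 4)*(r^2 - 16) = (r - 4)*(r + 4)*(r - 4)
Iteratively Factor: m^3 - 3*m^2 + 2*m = (m - 2)*(m^2 - m) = m*(m - 2)*(m - 1)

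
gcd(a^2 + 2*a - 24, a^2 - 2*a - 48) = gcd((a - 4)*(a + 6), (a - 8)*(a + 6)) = a + 6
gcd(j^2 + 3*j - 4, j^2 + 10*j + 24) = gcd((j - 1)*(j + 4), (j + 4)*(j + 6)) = j + 4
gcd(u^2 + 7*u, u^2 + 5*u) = u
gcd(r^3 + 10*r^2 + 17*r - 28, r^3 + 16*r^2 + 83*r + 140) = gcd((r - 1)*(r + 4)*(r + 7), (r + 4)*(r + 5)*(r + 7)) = r^2 + 11*r + 28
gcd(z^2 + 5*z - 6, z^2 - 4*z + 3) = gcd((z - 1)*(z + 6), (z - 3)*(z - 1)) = z - 1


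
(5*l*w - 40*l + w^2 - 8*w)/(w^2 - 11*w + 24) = (5*l + w)/(w - 3)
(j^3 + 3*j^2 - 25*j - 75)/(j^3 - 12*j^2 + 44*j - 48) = (j^3 + 3*j^2 - 25*j - 75)/(j^3 - 12*j^2 + 44*j - 48)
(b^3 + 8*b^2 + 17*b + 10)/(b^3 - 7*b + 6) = (b^3 + 8*b^2 + 17*b + 10)/(b^3 - 7*b + 6)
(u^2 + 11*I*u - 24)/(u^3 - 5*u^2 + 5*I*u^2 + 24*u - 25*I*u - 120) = (u + 3*I)/(u^2 - u*(5 + 3*I) + 15*I)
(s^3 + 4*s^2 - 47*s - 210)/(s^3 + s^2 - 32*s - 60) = (s^2 - s - 42)/(s^2 - 4*s - 12)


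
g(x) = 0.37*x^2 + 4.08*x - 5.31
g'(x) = 0.74*x + 4.08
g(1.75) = 2.96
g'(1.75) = 5.38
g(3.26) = 11.92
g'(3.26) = 6.49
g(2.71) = 8.46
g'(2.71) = 6.09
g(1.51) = 1.69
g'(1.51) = 5.20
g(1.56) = 1.96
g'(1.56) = 5.23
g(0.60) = -2.73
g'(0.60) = 4.52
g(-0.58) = -7.55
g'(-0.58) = 3.65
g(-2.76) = -13.75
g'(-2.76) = 2.04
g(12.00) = 96.93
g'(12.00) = 12.96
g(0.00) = -5.31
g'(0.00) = 4.08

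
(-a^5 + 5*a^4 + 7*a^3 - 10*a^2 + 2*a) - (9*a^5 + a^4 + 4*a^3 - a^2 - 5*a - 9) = -10*a^5 + 4*a^4 + 3*a^3 - 9*a^2 + 7*a + 9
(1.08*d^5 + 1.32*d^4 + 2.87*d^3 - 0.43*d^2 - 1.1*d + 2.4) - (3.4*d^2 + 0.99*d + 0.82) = 1.08*d^5 + 1.32*d^4 + 2.87*d^3 - 3.83*d^2 - 2.09*d + 1.58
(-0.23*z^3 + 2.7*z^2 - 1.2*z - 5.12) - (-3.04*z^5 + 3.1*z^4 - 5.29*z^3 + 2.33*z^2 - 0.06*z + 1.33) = 3.04*z^5 - 3.1*z^4 + 5.06*z^3 + 0.37*z^2 - 1.14*z - 6.45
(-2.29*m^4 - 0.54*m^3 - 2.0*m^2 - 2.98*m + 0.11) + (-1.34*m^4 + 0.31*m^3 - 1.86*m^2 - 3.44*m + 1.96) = -3.63*m^4 - 0.23*m^3 - 3.86*m^2 - 6.42*m + 2.07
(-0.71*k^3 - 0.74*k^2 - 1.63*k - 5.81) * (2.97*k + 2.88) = -2.1087*k^4 - 4.2426*k^3 - 6.9723*k^2 - 21.9501*k - 16.7328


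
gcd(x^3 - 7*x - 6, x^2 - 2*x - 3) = x^2 - 2*x - 3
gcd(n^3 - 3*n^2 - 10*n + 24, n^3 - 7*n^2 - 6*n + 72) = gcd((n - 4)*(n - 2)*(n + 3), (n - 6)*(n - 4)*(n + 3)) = n^2 - n - 12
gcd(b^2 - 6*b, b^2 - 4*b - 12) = b - 6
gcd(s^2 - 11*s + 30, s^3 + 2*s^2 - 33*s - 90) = s - 6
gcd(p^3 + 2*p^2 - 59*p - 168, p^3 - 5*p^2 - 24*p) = p^2 - 5*p - 24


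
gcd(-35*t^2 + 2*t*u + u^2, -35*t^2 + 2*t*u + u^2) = 35*t^2 - 2*t*u - u^2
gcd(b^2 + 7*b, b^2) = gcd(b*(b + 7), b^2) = b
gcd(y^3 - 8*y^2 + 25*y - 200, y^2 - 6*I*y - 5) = y - 5*I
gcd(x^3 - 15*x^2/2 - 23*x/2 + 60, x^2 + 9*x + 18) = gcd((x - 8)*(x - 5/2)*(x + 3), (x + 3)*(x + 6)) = x + 3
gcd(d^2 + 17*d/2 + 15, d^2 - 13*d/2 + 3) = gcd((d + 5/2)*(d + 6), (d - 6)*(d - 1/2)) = 1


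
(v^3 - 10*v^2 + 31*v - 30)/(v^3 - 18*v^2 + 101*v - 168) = (v^2 - 7*v + 10)/(v^2 - 15*v + 56)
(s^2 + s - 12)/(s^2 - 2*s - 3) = (s + 4)/(s + 1)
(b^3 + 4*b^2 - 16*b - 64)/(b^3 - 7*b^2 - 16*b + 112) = (b + 4)/(b - 7)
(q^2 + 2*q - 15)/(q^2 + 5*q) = (q - 3)/q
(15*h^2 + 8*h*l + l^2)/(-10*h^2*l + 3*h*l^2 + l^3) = (-3*h - l)/(l*(2*h - l))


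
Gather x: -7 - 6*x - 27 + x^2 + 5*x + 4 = x^2 - x - 30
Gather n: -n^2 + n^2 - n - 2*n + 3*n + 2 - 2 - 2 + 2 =0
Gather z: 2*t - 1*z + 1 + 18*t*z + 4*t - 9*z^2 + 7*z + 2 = 6*t - 9*z^2 + z*(18*t + 6) + 3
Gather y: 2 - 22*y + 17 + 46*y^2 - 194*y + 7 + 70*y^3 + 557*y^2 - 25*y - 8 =70*y^3 + 603*y^2 - 241*y + 18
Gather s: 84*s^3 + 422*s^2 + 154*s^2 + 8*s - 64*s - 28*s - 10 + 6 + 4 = 84*s^3 + 576*s^2 - 84*s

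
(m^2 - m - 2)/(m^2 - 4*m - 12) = (-m^2 + m + 2)/(-m^2 + 4*m + 12)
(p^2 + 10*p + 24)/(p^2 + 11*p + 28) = (p + 6)/(p + 7)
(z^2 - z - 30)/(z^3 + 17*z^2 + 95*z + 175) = (z - 6)/(z^2 + 12*z + 35)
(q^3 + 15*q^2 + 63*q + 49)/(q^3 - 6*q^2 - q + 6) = (q^2 + 14*q + 49)/(q^2 - 7*q + 6)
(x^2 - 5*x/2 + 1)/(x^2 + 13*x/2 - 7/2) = (x - 2)/(x + 7)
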